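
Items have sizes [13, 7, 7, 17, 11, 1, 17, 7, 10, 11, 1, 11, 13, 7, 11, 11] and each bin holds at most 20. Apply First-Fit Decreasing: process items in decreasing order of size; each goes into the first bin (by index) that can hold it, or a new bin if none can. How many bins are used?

10

Sorted descending: 17, 17, 13, 13, 11, 11, 11, 11, 11, 10, 7, 7, 7, 7, 1, 1.
bin 1: place 17, 3 left
bin 2: place 17, 3 left
bin 3: place 13, 7 left
bin 4: place 13, 7 left
bin 5: place 11, 9 left
bin 6: place 11, 9 left
bin 7: place 11, 9 left
bin 8: place 11, 9 left
bin 9: place 11, 9 left
bin 10: place 10, 10 left
bin 3: place 7, 0 left
bin 4: place 7, 0 left
bin 5: place 7, 2 left
bin 6: place 7, 2 left
bin 1: place 1, 2 left
bin 1: place 1, 1 left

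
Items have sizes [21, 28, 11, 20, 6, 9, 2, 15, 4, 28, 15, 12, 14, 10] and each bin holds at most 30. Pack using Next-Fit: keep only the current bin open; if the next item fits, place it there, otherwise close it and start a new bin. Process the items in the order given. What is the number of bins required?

Put 21 in bin 1; 9 remain.
Put 28 in bin 2; 2 remain.
Put 11 in bin 3; 19 remain.
Put 20 in bin 4; 10 remain.
Put 6 in bin 4; 4 remain.
Put 9 in bin 5; 21 remain.
Put 2 in bin 5; 19 remain.
Put 15 in bin 5; 4 remain.
Put 4 in bin 5; 0 remain.
Put 28 in bin 6; 2 remain.
Put 15 in bin 7; 15 remain.
Put 12 in bin 7; 3 remain.
Put 14 in bin 8; 16 remain.
Put 10 in bin 8; 6 remain.
Final bins: [21] [28] [11] [20,6] [9,2,15,4] [28] [15,12] [14,10].

8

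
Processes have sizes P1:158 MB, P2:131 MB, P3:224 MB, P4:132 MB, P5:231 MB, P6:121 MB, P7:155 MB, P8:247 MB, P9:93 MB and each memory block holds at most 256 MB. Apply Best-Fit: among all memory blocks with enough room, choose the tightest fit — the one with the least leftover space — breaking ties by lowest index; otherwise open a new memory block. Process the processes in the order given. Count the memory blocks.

P1 (158 MB) → memory block 1 (remaining 98 MB)
P2 (131 MB) → memory block 2 (remaining 125 MB)
P3 (224 MB) → memory block 3 (remaining 32 MB)
P4 (132 MB) → memory block 4 (remaining 124 MB)
P5 (231 MB) → memory block 5 (remaining 25 MB)
P6 (121 MB) → memory block 4 (remaining 3 MB)
P7 (155 MB) → memory block 6 (remaining 101 MB)
P8 (247 MB) → memory block 7 (remaining 9 MB)
P9 (93 MB) → memory block 1 (remaining 5 MB)
Final memory blocks: [158,93] [131] [224] [132,121] [231] [155] [247].

7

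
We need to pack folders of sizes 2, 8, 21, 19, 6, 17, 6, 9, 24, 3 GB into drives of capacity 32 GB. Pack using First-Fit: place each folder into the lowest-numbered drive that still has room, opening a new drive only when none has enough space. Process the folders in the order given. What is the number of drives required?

2 GB → drive 1 (remaining 30 GB)
8 GB → drive 1 (remaining 22 GB)
21 GB → drive 1 (remaining 1 GB)
19 GB → drive 2 (remaining 13 GB)
6 GB → drive 2 (remaining 7 GB)
17 GB → drive 3 (remaining 15 GB)
6 GB → drive 2 (remaining 1 GB)
9 GB → drive 3 (remaining 6 GB)
24 GB → drive 4 (remaining 8 GB)
3 GB → drive 3 (remaining 3 GB)

4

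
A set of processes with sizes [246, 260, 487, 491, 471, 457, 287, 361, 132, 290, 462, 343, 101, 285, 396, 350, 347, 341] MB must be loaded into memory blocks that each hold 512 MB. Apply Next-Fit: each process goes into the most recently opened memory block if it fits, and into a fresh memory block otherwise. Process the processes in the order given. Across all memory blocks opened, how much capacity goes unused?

1573

memory block 1: place 246 MB, 266 MB left
memory block 1: place 260 MB, 6 MB left
memory block 2: place 487 MB, 25 MB left
memory block 3: place 491 MB, 21 MB left
memory block 4: place 471 MB, 41 MB left
memory block 5: place 457 MB, 55 MB left
memory block 6: place 287 MB, 225 MB left
memory block 7: place 361 MB, 151 MB left
memory block 7: place 132 MB, 19 MB left
memory block 8: place 290 MB, 222 MB left
memory block 9: place 462 MB, 50 MB left
memory block 10: place 343 MB, 169 MB left
memory block 10: place 101 MB, 68 MB left
memory block 11: place 285 MB, 227 MB left
memory block 12: place 396 MB, 116 MB left
memory block 13: place 350 MB, 162 MB left
memory block 14: place 347 MB, 165 MB left
memory block 15: place 341 MB, 171 MB left
15 memory blocks × 512 MB = 7680 MB; used 6107 MB; unused 1573 MB.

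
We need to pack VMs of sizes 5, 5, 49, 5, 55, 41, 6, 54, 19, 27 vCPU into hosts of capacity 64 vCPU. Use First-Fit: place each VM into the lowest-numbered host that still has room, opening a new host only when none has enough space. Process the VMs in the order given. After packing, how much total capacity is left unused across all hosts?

Put 5 vCPU in host 1; 59 vCPU remain.
Put 5 vCPU in host 1; 54 vCPU remain.
Put 49 vCPU in host 1; 5 vCPU remain.
Put 5 vCPU in host 1; 0 vCPU remain.
Put 55 vCPU in host 2; 9 vCPU remain.
Put 41 vCPU in host 3; 23 vCPU remain.
Put 6 vCPU in host 2; 3 vCPU remain.
Put 54 vCPU in host 4; 10 vCPU remain.
Put 19 vCPU in host 3; 4 vCPU remain.
Put 27 vCPU in host 5; 37 vCPU remain.
5 hosts × 64 vCPU = 320 vCPU; used 266 vCPU; unused 54 vCPU.

54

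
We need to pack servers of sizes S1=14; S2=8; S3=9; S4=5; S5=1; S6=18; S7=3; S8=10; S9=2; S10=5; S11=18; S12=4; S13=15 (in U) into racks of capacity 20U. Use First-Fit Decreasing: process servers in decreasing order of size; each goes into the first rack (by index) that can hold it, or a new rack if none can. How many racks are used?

6 racks

Sorted descending: 18, 18, 15, 14, 10, 9, 8, 5, 5, 4, 3, 2, 1.
18U → rack 1 (remaining 2U)
18U → rack 2 (remaining 2U)
15U → rack 3 (remaining 5U)
14U → rack 4 (remaining 6U)
10U → rack 5 (remaining 10U)
9U → rack 5 (remaining 1U)
8U → rack 6 (remaining 12U)
5U → rack 3 (remaining 0U)
5U → rack 4 (remaining 1U)
4U → rack 6 (remaining 8U)
3U → rack 6 (remaining 5U)
2U → rack 1 (remaining 0U)
1U → rack 2 (remaining 1U)
Final racks: [18,2] [18,1] [15,5] [14,5] [10,9] [8,4,3].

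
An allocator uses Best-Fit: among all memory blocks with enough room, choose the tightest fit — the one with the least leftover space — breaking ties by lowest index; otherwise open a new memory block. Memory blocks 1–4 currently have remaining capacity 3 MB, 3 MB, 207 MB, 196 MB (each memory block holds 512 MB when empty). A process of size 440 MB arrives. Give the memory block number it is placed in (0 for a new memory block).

No memory block has ≥ 440 MB free, so a new memory block is opened.

0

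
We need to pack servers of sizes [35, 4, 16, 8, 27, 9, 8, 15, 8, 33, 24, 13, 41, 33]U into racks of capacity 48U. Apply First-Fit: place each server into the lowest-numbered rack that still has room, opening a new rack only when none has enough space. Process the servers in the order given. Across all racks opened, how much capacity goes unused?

35U → rack 1 (remaining 13U)
4U → rack 1 (remaining 9U)
16U → rack 2 (remaining 32U)
8U → rack 1 (remaining 1U)
27U → rack 2 (remaining 5U)
9U → rack 3 (remaining 39U)
8U → rack 3 (remaining 31U)
15U → rack 3 (remaining 16U)
8U → rack 3 (remaining 8U)
33U → rack 4 (remaining 15U)
24U → rack 5 (remaining 24U)
13U → rack 4 (remaining 2U)
41U → rack 6 (remaining 7U)
33U → rack 7 (remaining 15U)
7 racks × 48U = 336U; used 274U; unused 62U.

62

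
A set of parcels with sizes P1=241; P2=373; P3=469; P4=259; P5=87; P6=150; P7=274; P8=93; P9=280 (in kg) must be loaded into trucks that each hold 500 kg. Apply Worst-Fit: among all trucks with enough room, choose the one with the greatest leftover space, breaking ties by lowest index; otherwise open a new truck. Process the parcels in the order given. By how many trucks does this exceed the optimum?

Worst-Fit: [241,259] [373,87] [469] [150,274] [93,280] → 5 trucks.
Total size 2226 kg; any packing needs at least ⌈2226/500⌉ = 5 trucks.
So 5 is already optimal.

0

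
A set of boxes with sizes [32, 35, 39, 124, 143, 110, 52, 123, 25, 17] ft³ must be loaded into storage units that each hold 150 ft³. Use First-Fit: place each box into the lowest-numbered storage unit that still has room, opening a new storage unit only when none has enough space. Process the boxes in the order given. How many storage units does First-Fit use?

Put 32 ft³ in storage unit 1; 118 ft³ remain.
Put 35 ft³ in storage unit 1; 83 ft³ remain.
Put 39 ft³ in storage unit 1; 44 ft³ remain.
Put 124 ft³ in storage unit 2; 26 ft³ remain.
Put 143 ft³ in storage unit 3; 7 ft³ remain.
Put 110 ft³ in storage unit 4; 40 ft³ remain.
Put 52 ft³ in storage unit 5; 98 ft³ remain.
Put 123 ft³ in storage unit 6; 27 ft³ remain.
Put 25 ft³ in storage unit 1; 19 ft³ remain.
Put 17 ft³ in storage unit 1; 2 ft³ remain.
Final storage units: [32,35,39,25,17] [124] [143] [110] [52] [123].

6 storage units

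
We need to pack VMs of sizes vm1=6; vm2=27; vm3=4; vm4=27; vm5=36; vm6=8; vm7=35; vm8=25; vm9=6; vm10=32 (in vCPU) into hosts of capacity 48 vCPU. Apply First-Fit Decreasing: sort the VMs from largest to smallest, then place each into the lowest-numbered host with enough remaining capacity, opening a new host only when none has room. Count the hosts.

Sorted descending: 36, 35, 32, 27, 27, 25, 8, 6, 6, 4.
36 vCPU → host 1 (remaining 12 vCPU)
35 vCPU → host 2 (remaining 13 vCPU)
32 vCPU → host 3 (remaining 16 vCPU)
27 vCPU → host 4 (remaining 21 vCPU)
27 vCPU → host 5 (remaining 21 vCPU)
25 vCPU → host 6 (remaining 23 vCPU)
8 vCPU → host 1 (remaining 4 vCPU)
6 vCPU → host 2 (remaining 7 vCPU)
6 vCPU → host 2 (remaining 1 vCPU)
4 vCPU → host 1 (remaining 0 vCPU)
Final hosts: [36,8,4] [35,6,6] [32] [27] [27] [25].

6 hosts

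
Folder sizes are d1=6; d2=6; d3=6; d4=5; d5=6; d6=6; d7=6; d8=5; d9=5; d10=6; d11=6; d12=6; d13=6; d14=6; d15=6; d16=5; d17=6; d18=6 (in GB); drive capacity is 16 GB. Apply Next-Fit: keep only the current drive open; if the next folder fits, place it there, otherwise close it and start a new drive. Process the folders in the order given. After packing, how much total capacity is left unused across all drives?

40

Put d1 (6 GB) in drive 1; 10 GB remain.
Put d2 (6 GB) in drive 1; 4 GB remain.
Put d3 (6 GB) in drive 2; 10 GB remain.
Put d4 (5 GB) in drive 2; 5 GB remain.
Put d5 (6 GB) in drive 3; 10 GB remain.
Put d6 (6 GB) in drive 3; 4 GB remain.
Put d7 (6 GB) in drive 4; 10 GB remain.
Put d8 (5 GB) in drive 4; 5 GB remain.
Put d9 (5 GB) in drive 4; 0 GB remain.
Put d10 (6 GB) in drive 5; 10 GB remain.
Put d11 (6 GB) in drive 5; 4 GB remain.
Put d12 (6 GB) in drive 6; 10 GB remain.
Put d13 (6 GB) in drive 6; 4 GB remain.
Put d14 (6 GB) in drive 7; 10 GB remain.
Put d15 (6 GB) in drive 7; 4 GB remain.
Put d16 (5 GB) in drive 8; 11 GB remain.
Put d17 (6 GB) in drive 8; 5 GB remain.
Put d18 (6 GB) in drive 9; 10 GB remain.
9 drives × 16 GB = 144 GB; used 104 GB; unused 40 GB.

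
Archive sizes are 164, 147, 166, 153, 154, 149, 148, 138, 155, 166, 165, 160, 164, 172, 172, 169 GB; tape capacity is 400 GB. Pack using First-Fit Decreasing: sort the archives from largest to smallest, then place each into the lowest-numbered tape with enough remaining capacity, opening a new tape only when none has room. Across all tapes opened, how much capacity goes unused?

Sorted descending: 172, 172, 169, 166, 166, 165, 164, 164, 160, 155, 154, 153, 149, 148, 147, 138.
172 GB → tape 1 (remaining 228 GB)
172 GB → tape 1 (remaining 56 GB)
169 GB → tape 2 (remaining 231 GB)
166 GB → tape 2 (remaining 65 GB)
166 GB → tape 3 (remaining 234 GB)
165 GB → tape 3 (remaining 69 GB)
164 GB → tape 4 (remaining 236 GB)
164 GB → tape 4 (remaining 72 GB)
160 GB → tape 5 (remaining 240 GB)
155 GB → tape 5 (remaining 85 GB)
154 GB → tape 6 (remaining 246 GB)
153 GB → tape 6 (remaining 93 GB)
149 GB → tape 7 (remaining 251 GB)
148 GB → tape 7 (remaining 103 GB)
147 GB → tape 8 (remaining 253 GB)
138 GB → tape 8 (remaining 115 GB)
8 tapes × 400 GB = 3200 GB; used 2542 GB; unused 658 GB.

658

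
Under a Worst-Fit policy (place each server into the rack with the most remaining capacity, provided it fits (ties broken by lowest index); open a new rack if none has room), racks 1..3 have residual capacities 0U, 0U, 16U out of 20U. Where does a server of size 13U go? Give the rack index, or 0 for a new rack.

Racks with room: rack 3 (16U).
Most room is rack 3 with 16U free.

3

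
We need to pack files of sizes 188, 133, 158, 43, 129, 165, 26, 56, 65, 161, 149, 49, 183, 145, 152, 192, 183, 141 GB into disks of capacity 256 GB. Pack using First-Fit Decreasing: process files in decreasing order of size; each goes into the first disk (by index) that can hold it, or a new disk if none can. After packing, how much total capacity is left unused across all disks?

Sorted descending: 192, 188, 183, 183, 165, 161, 158, 152, 149, 145, 141, 133, 129, 65, 56, 49, 43, 26.
192 GB → disk 1 (remaining 64 GB)
188 GB → disk 2 (remaining 68 GB)
183 GB → disk 3 (remaining 73 GB)
183 GB → disk 4 (remaining 73 GB)
165 GB → disk 5 (remaining 91 GB)
161 GB → disk 6 (remaining 95 GB)
158 GB → disk 7 (remaining 98 GB)
152 GB → disk 8 (remaining 104 GB)
149 GB → disk 9 (remaining 107 GB)
145 GB → disk 10 (remaining 111 GB)
141 GB → disk 11 (remaining 115 GB)
133 GB → disk 12 (remaining 123 GB)
129 GB → disk 13 (remaining 127 GB)
65 GB → disk 2 (remaining 3 GB)
56 GB → disk 1 (remaining 8 GB)
49 GB → disk 3 (remaining 24 GB)
43 GB → disk 4 (remaining 30 GB)
26 GB → disk 4 (remaining 4 GB)
13 disks × 256 GB = 3328 GB; used 2318 GB; unused 1010 GB.

1010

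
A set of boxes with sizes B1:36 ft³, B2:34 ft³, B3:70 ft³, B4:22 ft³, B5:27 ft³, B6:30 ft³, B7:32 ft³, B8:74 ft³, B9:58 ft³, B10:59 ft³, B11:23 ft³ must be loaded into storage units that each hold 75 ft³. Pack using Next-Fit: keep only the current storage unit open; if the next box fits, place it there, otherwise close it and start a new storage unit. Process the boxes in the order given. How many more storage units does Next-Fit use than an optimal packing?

Next-Fit: [36,34] [70] [22,27] [30,32] [74] [58] [59] [23] → 8 storage units.
Total size 465 ft³; any packing needs at least ⌈465/75⌉ = 7 storage units.
An optimal packing achieves that bound: [74] [70] [59] [58] [36,34] [32,30] [27,23,22] → 7 storage units.
Excess: 8 − 7 = 1.

1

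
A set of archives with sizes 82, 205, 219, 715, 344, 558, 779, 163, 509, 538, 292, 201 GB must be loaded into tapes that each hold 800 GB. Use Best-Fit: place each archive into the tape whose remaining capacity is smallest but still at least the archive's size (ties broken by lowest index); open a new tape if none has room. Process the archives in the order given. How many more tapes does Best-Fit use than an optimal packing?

Best-Fit: [82,205,219,292] [715] [344] [558,163] [779] [509] [538,201] → 7 tapes.
Total size 4605 GB; any packing needs at least ⌈4605/800⌉ = 6 tapes.
An optimal packing achieves that bound: [779] [715,82] [558,219] [538,205] [509,201] [344,292,163] → 6 tapes.
Excess: 7 − 6 = 1.

1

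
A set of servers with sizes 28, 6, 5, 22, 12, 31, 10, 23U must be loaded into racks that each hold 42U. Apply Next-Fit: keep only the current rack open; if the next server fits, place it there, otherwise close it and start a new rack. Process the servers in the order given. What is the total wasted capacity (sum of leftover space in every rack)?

31

Put 28U in rack 1; 14U remain.
Put 6U in rack 1; 8U remain.
Put 5U in rack 1; 3U remain.
Put 22U in rack 2; 20U remain.
Put 12U in rack 2; 8U remain.
Put 31U in rack 3; 11U remain.
Put 10U in rack 3; 1U remain.
Put 23U in rack 4; 19U remain.
4 racks × 42U = 168U; used 137U; unused 31U.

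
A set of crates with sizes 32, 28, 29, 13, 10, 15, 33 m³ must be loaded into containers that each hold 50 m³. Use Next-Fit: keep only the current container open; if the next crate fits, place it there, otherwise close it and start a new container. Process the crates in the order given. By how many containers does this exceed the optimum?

Next-Fit: [32] [28] [29,13] [10,15] [33] → 5 containers.
Total size 160 m³; any packing needs at least ⌈160/50⌉ = 4 containers.
An optimal packing achieves that bound: [33,15] [32,13] [29,10] [28] → 4 containers.
Excess: 5 − 4 = 1.

1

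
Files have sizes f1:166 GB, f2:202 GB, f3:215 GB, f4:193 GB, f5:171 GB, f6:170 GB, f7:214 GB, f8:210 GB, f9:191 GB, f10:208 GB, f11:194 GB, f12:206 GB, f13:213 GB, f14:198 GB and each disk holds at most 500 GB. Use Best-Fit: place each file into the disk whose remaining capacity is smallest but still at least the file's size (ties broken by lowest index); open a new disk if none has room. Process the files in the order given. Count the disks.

f1 (166 GB) → disk 1 (remaining 334 GB)
f2 (202 GB) → disk 1 (remaining 132 GB)
f3 (215 GB) → disk 2 (remaining 285 GB)
f4 (193 GB) → disk 2 (remaining 92 GB)
f5 (171 GB) → disk 3 (remaining 329 GB)
f6 (170 GB) → disk 3 (remaining 159 GB)
f7 (214 GB) → disk 4 (remaining 286 GB)
f8 (210 GB) → disk 4 (remaining 76 GB)
f9 (191 GB) → disk 5 (remaining 309 GB)
f10 (208 GB) → disk 5 (remaining 101 GB)
f11 (194 GB) → disk 6 (remaining 306 GB)
f12 (206 GB) → disk 6 (remaining 100 GB)
f13 (213 GB) → disk 7 (remaining 287 GB)
f14 (198 GB) → disk 7 (remaining 89 GB)
Final disks: [166,202] [215,193] [171,170] [214,210] [191,208] [194,206] [213,198].

7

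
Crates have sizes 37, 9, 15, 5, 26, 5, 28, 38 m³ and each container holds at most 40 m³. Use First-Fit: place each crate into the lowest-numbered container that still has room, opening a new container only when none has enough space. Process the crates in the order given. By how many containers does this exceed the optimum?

First-Fit: [37] [9,15,5,5] [26] [28] [38] → 5 containers.
Total size 163 m³; any packing needs at least ⌈163/40⌉ = 5 containers.
So 5 is already optimal.

0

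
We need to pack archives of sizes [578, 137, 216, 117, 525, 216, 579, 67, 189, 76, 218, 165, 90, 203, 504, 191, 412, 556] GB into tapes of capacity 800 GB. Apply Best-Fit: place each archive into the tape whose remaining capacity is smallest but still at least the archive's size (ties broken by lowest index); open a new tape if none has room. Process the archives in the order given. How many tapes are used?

Put 578 GB in tape 1; 222 GB remain.
Put 137 GB in tape 1; 85 GB remain.
Put 216 GB in tape 2; 584 GB remain.
Put 117 GB in tape 2; 467 GB remain.
Put 525 GB in tape 3; 275 GB remain.
Put 216 GB in tape 3; 59 GB remain.
Put 579 GB in tape 4; 221 GB remain.
Put 67 GB in tape 1; 18 GB remain.
Put 189 GB in tape 4; 32 GB remain.
Put 76 GB in tape 2; 391 GB remain.
Put 218 GB in tape 2; 173 GB remain.
Put 165 GB in tape 2; 8 GB remain.
Put 90 GB in tape 5; 710 GB remain.
Put 203 GB in tape 5; 507 GB remain.
Put 504 GB in tape 5; 3 GB remain.
Put 191 GB in tape 6; 609 GB remain.
Put 412 GB in tape 6; 197 GB remain.
Put 556 GB in tape 7; 244 GB remain.
Final tapes: [578,137,67] [216,117,76,218,165] [525,216] [579,189] [90,203,504] [191,412] [556].

7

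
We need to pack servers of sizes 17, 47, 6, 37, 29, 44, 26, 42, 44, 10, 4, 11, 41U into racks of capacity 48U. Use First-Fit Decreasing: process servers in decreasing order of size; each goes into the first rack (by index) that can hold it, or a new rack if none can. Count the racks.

8

Sorted descending: 47, 44, 44, 42, 41, 37, 29, 26, 17, 11, 10, 6, 4.
Put 47U in rack 1; 1U remain.
Put 44U in rack 2; 4U remain.
Put 44U in rack 3; 4U remain.
Put 42U in rack 4; 6U remain.
Put 41U in rack 5; 7U remain.
Put 37U in rack 6; 11U remain.
Put 29U in rack 7; 19U remain.
Put 26U in rack 8; 22U remain.
Put 17U in rack 7; 2U remain.
Put 11U in rack 6; 0U remain.
Put 10U in rack 8; 12U remain.
Put 6U in rack 4; 0U remain.
Put 4U in rack 2; 0U remain.
Final racks: [47] [44,4] [44] [42,6] [41] [37,11] [29,17] [26,10].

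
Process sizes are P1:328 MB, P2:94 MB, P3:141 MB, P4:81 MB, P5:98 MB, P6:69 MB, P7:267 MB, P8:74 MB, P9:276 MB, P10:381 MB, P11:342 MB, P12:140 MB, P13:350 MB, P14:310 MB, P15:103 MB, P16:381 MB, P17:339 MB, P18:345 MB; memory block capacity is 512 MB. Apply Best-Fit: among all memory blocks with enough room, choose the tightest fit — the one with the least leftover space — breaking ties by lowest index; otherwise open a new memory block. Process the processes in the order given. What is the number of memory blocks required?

Put P1 (328 MB) in memory block 1; 184 MB remain.
Put P2 (94 MB) in memory block 1; 90 MB remain.
Put P3 (141 MB) in memory block 2; 371 MB remain.
Put P4 (81 MB) in memory block 1; 9 MB remain.
Put P5 (98 MB) in memory block 2; 273 MB remain.
Put P6 (69 MB) in memory block 2; 204 MB remain.
Put P7 (267 MB) in memory block 3; 245 MB remain.
Put P8 (74 MB) in memory block 2; 130 MB remain.
Put P9 (276 MB) in memory block 4; 236 MB remain.
Put P10 (381 MB) in memory block 5; 131 MB remain.
Put P11 (342 MB) in memory block 6; 170 MB remain.
Put P12 (140 MB) in memory block 6; 30 MB remain.
Put P13 (350 MB) in memory block 7; 162 MB remain.
Put P14 (310 MB) in memory block 8; 202 MB remain.
Put P15 (103 MB) in memory block 2; 27 MB remain.
Put P16 (381 MB) in memory block 9; 131 MB remain.
Put P17 (339 MB) in memory block 10; 173 MB remain.
Put P18 (345 MB) in memory block 11; 167 MB remain.

11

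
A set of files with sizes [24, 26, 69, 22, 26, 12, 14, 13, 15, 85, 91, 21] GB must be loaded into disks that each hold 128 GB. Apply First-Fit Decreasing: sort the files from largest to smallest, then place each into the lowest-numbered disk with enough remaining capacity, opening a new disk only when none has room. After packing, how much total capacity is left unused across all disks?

Sorted descending: 91, 85, 69, 26, 26, 24, 22, 21, 15, 14, 13, 12.
Put 91 GB in disk 1; 37 GB remain.
Put 85 GB in disk 2; 43 GB remain.
Put 69 GB in disk 3; 59 GB remain.
Put 26 GB in disk 1; 11 GB remain.
Put 26 GB in disk 2; 17 GB remain.
Put 24 GB in disk 3; 35 GB remain.
Put 22 GB in disk 3; 13 GB remain.
Put 21 GB in disk 4; 107 GB remain.
Put 15 GB in disk 2; 2 GB remain.
Put 14 GB in disk 4; 93 GB remain.
Put 13 GB in disk 3; 0 GB remain.
Put 12 GB in disk 4; 81 GB remain.
4 disks × 128 GB = 512 GB; used 418 GB; unused 94 GB.

94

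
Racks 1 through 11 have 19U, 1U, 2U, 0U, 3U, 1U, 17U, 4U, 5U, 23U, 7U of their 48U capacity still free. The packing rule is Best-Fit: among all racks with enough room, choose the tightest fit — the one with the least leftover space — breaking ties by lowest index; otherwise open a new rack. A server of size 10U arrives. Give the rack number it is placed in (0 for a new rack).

7

Racks with room: rack 1 (19U), rack 7 (17U), rack 10 (23U).
Tightest fit is rack 7 with 17U free.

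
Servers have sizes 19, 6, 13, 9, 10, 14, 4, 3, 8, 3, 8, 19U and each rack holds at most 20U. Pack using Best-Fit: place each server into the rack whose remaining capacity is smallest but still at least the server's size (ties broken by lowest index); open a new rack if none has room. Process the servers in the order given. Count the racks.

7

rack 1: place 19U, 1U left
rack 2: place 6U, 14U left
rack 2: place 13U, 1U left
rack 3: place 9U, 11U left
rack 3: place 10U, 1U left
rack 4: place 14U, 6U left
rack 4: place 4U, 2U left
rack 5: place 3U, 17U left
rack 5: place 8U, 9U left
rack 5: place 3U, 6U left
rack 6: place 8U, 12U left
rack 7: place 19U, 1U left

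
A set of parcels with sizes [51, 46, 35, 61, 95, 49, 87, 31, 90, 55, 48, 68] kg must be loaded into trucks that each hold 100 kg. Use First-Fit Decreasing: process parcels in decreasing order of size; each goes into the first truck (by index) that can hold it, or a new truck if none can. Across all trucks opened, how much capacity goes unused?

84

Sorted descending: 95, 90, 87, 68, 61, 55, 51, 49, 48, 46, 35, 31.
Put 95 kg in truck 1; 5 kg remain.
Put 90 kg in truck 2; 10 kg remain.
Put 87 kg in truck 3; 13 kg remain.
Put 68 kg in truck 4; 32 kg remain.
Put 61 kg in truck 5; 39 kg remain.
Put 55 kg in truck 6; 45 kg remain.
Put 51 kg in truck 7; 49 kg remain.
Put 49 kg in truck 7; 0 kg remain.
Put 48 kg in truck 8; 52 kg remain.
Put 46 kg in truck 8; 6 kg remain.
Put 35 kg in truck 5; 4 kg remain.
Put 31 kg in truck 4; 1 kg remain.
8 trucks × 100 kg = 800 kg; used 716 kg; unused 84 kg.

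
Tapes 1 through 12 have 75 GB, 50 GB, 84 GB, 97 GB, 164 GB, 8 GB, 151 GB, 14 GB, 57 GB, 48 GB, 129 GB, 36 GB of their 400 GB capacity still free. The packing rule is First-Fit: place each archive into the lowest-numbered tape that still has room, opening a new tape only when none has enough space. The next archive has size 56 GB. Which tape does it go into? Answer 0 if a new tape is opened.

Tapes with room: tape 1 (75 GB), tape 3 (84 GB), tape 4 (97 GB), tape 5 (164 GB), tape 7 (151 GB), tape 9 (57 GB), tape 11 (129 GB).
The first with room is tape 1.

1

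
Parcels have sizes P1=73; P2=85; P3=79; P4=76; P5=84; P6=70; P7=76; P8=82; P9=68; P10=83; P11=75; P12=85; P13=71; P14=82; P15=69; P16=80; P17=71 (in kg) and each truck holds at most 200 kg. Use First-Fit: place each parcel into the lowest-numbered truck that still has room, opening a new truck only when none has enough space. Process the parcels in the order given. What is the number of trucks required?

P1 (73 kg) → truck 1 (remaining 127 kg)
P2 (85 kg) → truck 1 (remaining 42 kg)
P3 (79 kg) → truck 2 (remaining 121 kg)
P4 (76 kg) → truck 2 (remaining 45 kg)
P5 (84 kg) → truck 3 (remaining 116 kg)
P6 (70 kg) → truck 3 (remaining 46 kg)
P7 (76 kg) → truck 4 (remaining 124 kg)
P8 (82 kg) → truck 4 (remaining 42 kg)
P9 (68 kg) → truck 5 (remaining 132 kg)
P10 (83 kg) → truck 5 (remaining 49 kg)
P11 (75 kg) → truck 6 (remaining 125 kg)
P12 (85 kg) → truck 6 (remaining 40 kg)
P13 (71 kg) → truck 7 (remaining 129 kg)
P14 (82 kg) → truck 7 (remaining 47 kg)
P15 (69 kg) → truck 8 (remaining 131 kg)
P16 (80 kg) → truck 8 (remaining 51 kg)
P17 (71 kg) → truck 9 (remaining 129 kg)

9 trucks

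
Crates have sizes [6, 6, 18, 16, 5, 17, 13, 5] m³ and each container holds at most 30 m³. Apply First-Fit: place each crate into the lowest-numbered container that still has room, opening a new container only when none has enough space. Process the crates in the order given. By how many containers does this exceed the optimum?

0

First-Fit: [6,6,18] [16,5,5] [17,13] → 3 containers.
Total size 86 m³; any packing needs at least ⌈86/30⌉ = 3 containers.
So 3 is already optimal.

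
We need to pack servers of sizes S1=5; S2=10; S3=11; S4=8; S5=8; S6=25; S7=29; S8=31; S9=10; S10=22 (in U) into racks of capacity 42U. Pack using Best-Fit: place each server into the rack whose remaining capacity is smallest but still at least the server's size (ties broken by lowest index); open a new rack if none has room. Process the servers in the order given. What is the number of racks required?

5

S1 (5U) → rack 1 (remaining 37U)
S2 (10U) → rack 1 (remaining 27U)
S3 (11U) → rack 1 (remaining 16U)
S4 (8U) → rack 1 (remaining 8U)
S5 (8U) → rack 1 (remaining 0U)
S6 (25U) → rack 2 (remaining 17U)
S7 (29U) → rack 3 (remaining 13U)
S8 (31U) → rack 4 (remaining 11U)
S9 (10U) → rack 4 (remaining 1U)
S10 (22U) → rack 5 (remaining 20U)
Final racks: [5,10,11,8,8] [25] [29] [31,10] [22].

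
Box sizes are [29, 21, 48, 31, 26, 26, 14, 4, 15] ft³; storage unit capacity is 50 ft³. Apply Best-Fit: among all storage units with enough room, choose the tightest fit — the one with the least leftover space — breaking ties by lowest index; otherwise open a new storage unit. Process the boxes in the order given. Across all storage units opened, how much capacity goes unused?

36

storage unit 1: place 29 ft³, 21 ft³ left
storage unit 1: place 21 ft³, 0 ft³ left
storage unit 2: place 48 ft³, 2 ft³ left
storage unit 3: place 31 ft³, 19 ft³ left
storage unit 4: place 26 ft³, 24 ft³ left
storage unit 5: place 26 ft³, 24 ft³ left
storage unit 3: place 14 ft³, 5 ft³ left
storage unit 3: place 4 ft³, 1 ft³ left
storage unit 4: place 15 ft³, 9 ft³ left
5 storage units × 50 ft³ = 250 ft³; used 214 ft³; unused 36 ft³.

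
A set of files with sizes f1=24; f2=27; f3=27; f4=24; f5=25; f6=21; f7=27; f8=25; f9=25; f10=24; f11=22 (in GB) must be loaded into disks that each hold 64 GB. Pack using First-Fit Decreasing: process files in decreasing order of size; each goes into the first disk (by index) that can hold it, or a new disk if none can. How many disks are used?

Sorted descending: 27, 27, 27, 25, 25, 25, 24, 24, 24, 22, 21.
disk 1: place 27 GB, 37 GB left
disk 1: place 27 GB, 10 GB left
disk 2: place 27 GB, 37 GB left
disk 2: place 25 GB, 12 GB left
disk 3: place 25 GB, 39 GB left
disk 3: place 25 GB, 14 GB left
disk 4: place 24 GB, 40 GB left
disk 4: place 24 GB, 16 GB left
disk 5: place 24 GB, 40 GB left
disk 5: place 22 GB, 18 GB left
disk 6: place 21 GB, 43 GB left

6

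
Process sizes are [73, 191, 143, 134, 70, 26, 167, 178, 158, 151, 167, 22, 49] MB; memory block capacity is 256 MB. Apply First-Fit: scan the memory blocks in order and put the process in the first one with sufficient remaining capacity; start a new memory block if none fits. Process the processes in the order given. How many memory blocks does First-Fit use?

73 MB → memory block 1 (remaining 183 MB)
191 MB → memory block 2 (remaining 65 MB)
143 MB → memory block 1 (remaining 40 MB)
134 MB → memory block 3 (remaining 122 MB)
70 MB → memory block 3 (remaining 52 MB)
26 MB → memory block 1 (remaining 14 MB)
167 MB → memory block 4 (remaining 89 MB)
178 MB → memory block 5 (remaining 78 MB)
158 MB → memory block 6 (remaining 98 MB)
151 MB → memory block 7 (remaining 105 MB)
167 MB → memory block 8 (remaining 89 MB)
22 MB → memory block 2 (remaining 43 MB)
49 MB → memory block 3 (remaining 3 MB)

8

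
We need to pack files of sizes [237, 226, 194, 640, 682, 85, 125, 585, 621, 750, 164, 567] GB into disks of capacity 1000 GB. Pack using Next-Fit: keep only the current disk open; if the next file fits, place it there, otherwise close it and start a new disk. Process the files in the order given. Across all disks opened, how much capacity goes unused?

2124

Put 237 GB in disk 1; 763 GB remain.
Put 226 GB in disk 1; 537 GB remain.
Put 194 GB in disk 1; 343 GB remain.
Put 640 GB in disk 2; 360 GB remain.
Put 682 GB in disk 3; 318 GB remain.
Put 85 GB in disk 3; 233 GB remain.
Put 125 GB in disk 3; 108 GB remain.
Put 585 GB in disk 4; 415 GB remain.
Put 621 GB in disk 5; 379 GB remain.
Put 750 GB in disk 6; 250 GB remain.
Put 164 GB in disk 6; 86 GB remain.
Put 567 GB in disk 7; 433 GB remain.
7 disks × 1000 GB = 7000 GB; used 4876 GB; unused 2124 GB.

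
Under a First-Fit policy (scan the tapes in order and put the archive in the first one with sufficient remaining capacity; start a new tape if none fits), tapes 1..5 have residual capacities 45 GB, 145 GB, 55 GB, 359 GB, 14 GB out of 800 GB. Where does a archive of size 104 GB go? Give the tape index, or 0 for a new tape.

2

Tapes with room: tape 2 (145 GB), tape 4 (359 GB).
The first with room is tape 2.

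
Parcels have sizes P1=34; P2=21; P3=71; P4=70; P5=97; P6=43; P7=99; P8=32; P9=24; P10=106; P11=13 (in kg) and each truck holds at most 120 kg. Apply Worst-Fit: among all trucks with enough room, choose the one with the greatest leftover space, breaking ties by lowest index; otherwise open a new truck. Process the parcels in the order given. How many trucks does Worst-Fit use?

P1 (34 kg) → truck 1 (remaining 86 kg)
P2 (21 kg) → truck 1 (remaining 65 kg)
P3 (71 kg) → truck 2 (remaining 49 kg)
P4 (70 kg) → truck 3 (remaining 50 kg)
P5 (97 kg) → truck 4 (remaining 23 kg)
P6 (43 kg) → truck 1 (remaining 22 kg)
P7 (99 kg) → truck 5 (remaining 21 kg)
P8 (32 kg) → truck 3 (remaining 18 kg)
P9 (24 kg) → truck 2 (remaining 25 kg)
P10 (106 kg) → truck 6 (remaining 14 kg)
P11 (13 kg) → truck 2 (remaining 12 kg)
Final trucks: [34,21,43] [71,24,13] [70,32] [97] [99] [106].

6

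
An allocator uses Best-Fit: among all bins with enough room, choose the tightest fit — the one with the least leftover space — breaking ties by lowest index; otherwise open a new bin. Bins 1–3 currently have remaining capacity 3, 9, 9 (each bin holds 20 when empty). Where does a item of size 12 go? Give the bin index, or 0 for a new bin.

No bin has ≥ 12 free, so a new bin is opened.

0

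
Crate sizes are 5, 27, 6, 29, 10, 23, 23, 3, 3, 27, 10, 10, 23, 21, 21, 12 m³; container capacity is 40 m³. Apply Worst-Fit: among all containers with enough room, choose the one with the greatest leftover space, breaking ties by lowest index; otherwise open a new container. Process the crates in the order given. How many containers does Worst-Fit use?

Put 5 m³ in container 1; 35 m³ remain.
Put 27 m³ in container 1; 8 m³ remain.
Put 6 m³ in container 1; 2 m³ remain.
Put 29 m³ in container 2; 11 m³ remain.
Put 10 m³ in container 2; 1 m³ remain.
Put 23 m³ in container 3; 17 m³ remain.
Put 23 m³ in container 4; 17 m³ remain.
Put 3 m³ in container 3; 14 m³ remain.
Put 3 m³ in container 4; 14 m³ remain.
Put 27 m³ in container 5; 13 m³ remain.
Put 10 m³ in container 3; 4 m³ remain.
Put 10 m³ in container 4; 4 m³ remain.
Put 23 m³ in container 6; 17 m³ remain.
Put 21 m³ in container 7; 19 m³ remain.
Put 21 m³ in container 8; 19 m³ remain.
Put 12 m³ in container 7; 7 m³ remain.
Final containers: [5,27,6] [29,10] [23,3,10] [23,3,10] [27] [23] [21,12] [21].

8 containers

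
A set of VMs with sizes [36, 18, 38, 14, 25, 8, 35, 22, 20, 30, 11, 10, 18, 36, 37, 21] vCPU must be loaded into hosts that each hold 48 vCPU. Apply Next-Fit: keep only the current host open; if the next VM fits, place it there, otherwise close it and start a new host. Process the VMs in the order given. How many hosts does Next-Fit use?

11

36 vCPU → host 1 (remaining 12 vCPU)
18 vCPU → host 2 (remaining 30 vCPU)
38 vCPU → host 3 (remaining 10 vCPU)
14 vCPU → host 4 (remaining 34 vCPU)
25 vCPU → host 4 (remaining 9 vCPU)
8 vCPU → host 4 (remaining 1 vCPU)
35 vCPU → host 5 (remaining 13 vCPU)
22 vCPU → host 6 (remaining 26 vCPU)
20 vCPU → host 6 (remaining 6 vCPU)
30 vCPU → host 7 (remaining 18 vCPU)
11 vCPU → host 7 (remaining 7 vCPU)
10 vCPU → host 8 (remaining 38 vCPU)
18 vCPU → host 8 (remaining 20 vCPU)
36 vCPU → host 9 (remaining 12 vCPU)
37 vCPU → host 10 (remaining 11 vCPU)
21 vCPU → host 11 (remaining 27 vCPU)
Final hosts: [36] [18] [38] [14,25,8] [35] [22,20] [30,11] [10,18] [36] [37] [21].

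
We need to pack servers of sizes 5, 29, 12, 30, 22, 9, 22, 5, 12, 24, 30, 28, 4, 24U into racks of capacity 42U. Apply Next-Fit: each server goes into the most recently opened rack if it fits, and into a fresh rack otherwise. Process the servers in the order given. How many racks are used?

8

Put 5U in rack 1; 37U remain.
Put 29U in rack 1; 8U remain.
Put 12U in rack 2; 30U remain.
Put 30U in rack 2; 0U remain.
Put 22U in rack 3; 20U remain.
Put 9U in rack 3; 11U remain.
Put 22U in rack 4; 20U remain.
Put 5U in rack 4; 15U remain.
Put 12U in rack 4; 3U remain.
Put 24U in rack 5; 18U remain.
Put 30U in rack 6; 12U remain.
Put 28U in rack 7; 14U remain.
Put 4U in rack 7; 10U remain.
Put 24U in rack 8; 18U remain.
Final racks: [5,29] [12,30] [22,9] [22,5,12] [24] [30] [28,4] [24].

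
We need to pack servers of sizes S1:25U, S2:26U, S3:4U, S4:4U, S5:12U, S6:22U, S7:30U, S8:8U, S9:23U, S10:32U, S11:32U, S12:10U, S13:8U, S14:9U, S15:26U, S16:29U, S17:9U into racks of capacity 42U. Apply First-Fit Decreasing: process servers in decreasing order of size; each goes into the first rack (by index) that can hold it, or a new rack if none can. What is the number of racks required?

Sorted descending: 32, 32, 30, 29, 26, 26, 25, 23, 22, 12, 10, 9, 9, 8, 8, 4, 4.
Put 32U in rack 1; 10U remain.
Put 32U in rack 2; 10U remain.
Put 30U in rack 3; 12U remain.
Put 29U in rack 4; 13U remain.
Put 26U in rack 5; 16U remain.
Put 26U in rack 6; 16U remain.
Put 25U in rack 7; 17U remain.
Put 23U in rack 8; 19U remain.
Put 22U in rack 9; 20U remain.
Put 12U in rack 3; 0U remain.
Put 10U in rack 1; 0U remain.
Put 9U in rack 2; 1U remain.
Put 9U in rack 4; 4U remain.
Put 8U in rack 5; 8U remain.
Put 8U in rack 5; 0U remain.
Put 4U in rack 4; 0U remain.
Put 4U in rack 6; 12U remain.

9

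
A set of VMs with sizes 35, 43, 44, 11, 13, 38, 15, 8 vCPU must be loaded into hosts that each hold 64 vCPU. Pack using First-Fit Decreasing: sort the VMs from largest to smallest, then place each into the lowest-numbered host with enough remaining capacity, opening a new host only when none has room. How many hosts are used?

4

Sorted descending: 44, 43, 38, 35, 15, 13, 11, 8.
44 vCPU → host 1 (remaining 20 vCPU)
43 vCPU → host 2 (remaining 21 vCPU)
38 vCPU → host 3 (remaining 26 vCPU)
35 vCPU → host 4 (remaining 29 vCPU)
15 vCPU → host 1 (remaining 5 vCPU)
13 vCPU → host 2 (remaining 8 vCPU)
11 vCPU → host 3 (remaining 15 vCPU)
8 vCPU → host 2 (remaining 0 vCPU)
Final hosts: [44,15] [43,13,8] [38,11] [35].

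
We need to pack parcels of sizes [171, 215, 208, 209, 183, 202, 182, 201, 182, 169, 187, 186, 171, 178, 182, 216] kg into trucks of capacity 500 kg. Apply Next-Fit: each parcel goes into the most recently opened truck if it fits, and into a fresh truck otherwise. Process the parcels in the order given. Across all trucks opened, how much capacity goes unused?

958

171 kg → truck 1 (remaining 329 kg)
215 kg → truck 1 (remaining 114 kg)
208 kg → truck 2 (remaining 292 kg)
209 kg → truck 2 (remaining 83 kg)
183 kg → truck 3 (remaining 317 kg)
202 kg → truck 3 (remaining 115 kg)
182 kg → truck 4 (remaining 318 kg)
201 kg → truck 4 (remaining 117 kg)
182 kg → truck 5 (remaining 318 kg)
169 kg → truck 5 (remaining 149 kg)
187 kg → truck 6 (remaining 313 kg)
186 kg → truck 6 (remaining 127 kg)
171 kg → truck 7 (remaining 329 kg)
178 kg → truck 7 (remaining 151 kg)
182 kg → truck 8 (remaining 318 kg)
216 kg → truck 8 (remaining 102 kg)
8 trucks × 500 kg = 4000 kg; used 3042 kg; unused 958 kg.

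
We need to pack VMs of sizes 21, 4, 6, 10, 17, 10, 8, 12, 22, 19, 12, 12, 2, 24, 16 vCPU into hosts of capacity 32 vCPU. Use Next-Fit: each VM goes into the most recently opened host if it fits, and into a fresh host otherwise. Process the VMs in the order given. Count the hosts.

8

host 1: place 21 vCPU, 11 vCPU left
host 1: place 4 vCPU, 7 vCPU left
host 1: place 6 vCPU, 1 vCPU left
host 2: place 10 vCPU, 22 vCPU left
host 2: place 17 vCPU, 5 vCPU left
host 3: place 10 vCPU, 22 vCPU left
host 3: place 8 vCPU, 14 vCPU left
host 3: place 12 vCPU, 2 vCPU left
host 4: place 22 vCPU, 10 vCPU left
host 5: place 19 vCPU, 13 vCPU left
host 5: place 12 vCPU, 1 vCPU left
host 6: place 12 vCPU, 20 vCPU left
host 6: place 2 vCPU, 18 vCPU left
host 7: place 24 vCPU, 8 vCPU left
host 8: place 16 vCPU, 16 vCPU left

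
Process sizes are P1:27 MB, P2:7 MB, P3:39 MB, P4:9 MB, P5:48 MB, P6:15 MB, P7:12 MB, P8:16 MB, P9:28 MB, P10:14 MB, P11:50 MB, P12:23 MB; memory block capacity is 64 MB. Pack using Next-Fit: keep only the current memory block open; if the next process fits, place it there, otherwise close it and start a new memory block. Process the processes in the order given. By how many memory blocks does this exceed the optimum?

Next-Fit: [27,7] [39,9] [48,15] [12,16,28] [14,50] [23] → 6 memory blocks.
Total size 288 MB; any packing needs at least ⌈288/64⌉ = 5 memory blocks.
An optimal packing achieves that bound: [50,14] [48,16] [39,23] [28,27,9] [15,12,7] → 5 memory blocks.
Excess: 6 − 5 = 1.

1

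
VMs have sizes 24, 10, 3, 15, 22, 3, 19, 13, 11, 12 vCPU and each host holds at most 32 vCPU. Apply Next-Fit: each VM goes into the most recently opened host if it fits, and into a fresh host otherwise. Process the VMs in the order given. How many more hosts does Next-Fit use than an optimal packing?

Next-Fit: [24] [10,3,15] [22,3] [19,13] [11,12] → 5 hosts.
Total size 132 vCPU; any packing needs at least ⌈132/32⌉ = 5 hosts.
So 5 is already optimal.

0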